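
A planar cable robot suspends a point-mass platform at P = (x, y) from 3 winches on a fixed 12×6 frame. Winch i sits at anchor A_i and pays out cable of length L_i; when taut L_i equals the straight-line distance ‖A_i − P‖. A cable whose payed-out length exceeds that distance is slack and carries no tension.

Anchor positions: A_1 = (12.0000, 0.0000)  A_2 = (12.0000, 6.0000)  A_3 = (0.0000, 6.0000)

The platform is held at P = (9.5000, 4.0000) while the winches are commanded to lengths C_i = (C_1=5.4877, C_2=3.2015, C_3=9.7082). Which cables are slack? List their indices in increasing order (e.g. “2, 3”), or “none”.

i=1: geometric 4.7170 vs commanded 5.4877 ⇒ slack
i=2: geometric 3.2016 vs commanded 3.2015 ⇒ taut
i=3: geometric 9.7082 vs commanded 9.7082 ⇒ taut

1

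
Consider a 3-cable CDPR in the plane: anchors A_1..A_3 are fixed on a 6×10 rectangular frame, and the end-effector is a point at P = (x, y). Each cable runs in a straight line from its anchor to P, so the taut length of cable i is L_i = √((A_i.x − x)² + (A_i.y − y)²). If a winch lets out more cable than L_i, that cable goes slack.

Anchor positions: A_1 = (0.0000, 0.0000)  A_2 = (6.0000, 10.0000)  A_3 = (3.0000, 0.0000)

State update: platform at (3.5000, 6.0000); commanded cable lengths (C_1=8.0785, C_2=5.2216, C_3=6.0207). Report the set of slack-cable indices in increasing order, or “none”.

i=1: geometric 6.9462 vs commanded 8.0785 ⇒ slack
i=2: geometric 4.7170 vs commanded 5.2216 ⇒ slack
i=3: geometric 6.0208 vs commanded 6.0207 ⇒ taut

1, 2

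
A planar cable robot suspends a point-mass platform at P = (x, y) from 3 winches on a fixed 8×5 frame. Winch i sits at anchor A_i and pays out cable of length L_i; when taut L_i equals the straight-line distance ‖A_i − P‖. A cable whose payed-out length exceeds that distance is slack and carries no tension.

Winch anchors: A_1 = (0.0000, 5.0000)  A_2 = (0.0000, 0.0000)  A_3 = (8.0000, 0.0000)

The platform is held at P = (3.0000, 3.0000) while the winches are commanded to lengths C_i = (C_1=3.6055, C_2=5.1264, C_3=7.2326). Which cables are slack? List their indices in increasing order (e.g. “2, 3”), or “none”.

i=1: geometric 3.6056 vs commanded 3.6055 ⇒ taut
i=2: geometric 4.2426 vs commanded 5.1264 ⇒ slack
i=3: geometric 5.8310 vs commanded 7.2326 ⇒ slack

2, 3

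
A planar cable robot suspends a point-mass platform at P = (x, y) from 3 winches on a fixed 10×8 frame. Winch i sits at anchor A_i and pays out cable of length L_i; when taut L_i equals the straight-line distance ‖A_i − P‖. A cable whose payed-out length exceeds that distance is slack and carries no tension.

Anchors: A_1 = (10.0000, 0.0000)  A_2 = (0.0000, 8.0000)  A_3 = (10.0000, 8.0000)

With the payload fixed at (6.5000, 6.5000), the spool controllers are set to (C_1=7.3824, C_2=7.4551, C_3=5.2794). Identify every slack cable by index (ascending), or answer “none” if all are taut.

2, 3

cable 1: √((3.5000)²+(-6.5000)²)=7.3824, C_1=7.3824: taut
cable 2: √((-6.5000)²+(1.5000)²)=6.6708, C_2=7.4551: slack
cable 3: √((3.5000)²+(1.5000)²)=3.8079, C_3=5.2794: slack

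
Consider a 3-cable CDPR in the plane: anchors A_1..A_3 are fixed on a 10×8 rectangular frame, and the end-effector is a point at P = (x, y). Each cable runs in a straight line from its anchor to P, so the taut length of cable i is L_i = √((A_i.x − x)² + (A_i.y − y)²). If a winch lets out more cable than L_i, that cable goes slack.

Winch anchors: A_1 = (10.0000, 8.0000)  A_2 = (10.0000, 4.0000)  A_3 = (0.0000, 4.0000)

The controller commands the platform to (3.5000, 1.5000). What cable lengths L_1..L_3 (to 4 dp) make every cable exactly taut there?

(9.1924, 6.9642, 4.3012)

L_1 = √((10.0000−3.5000)² + (8.0000−1.5000)²) = 9.1924
L_2 = √((10.0000−3.5000)² + (4.0000−1.5000)²) = 6.9642
L_3 = √((0.0000−3.5000)² + (4.0000−1.5000)²) = 4.3012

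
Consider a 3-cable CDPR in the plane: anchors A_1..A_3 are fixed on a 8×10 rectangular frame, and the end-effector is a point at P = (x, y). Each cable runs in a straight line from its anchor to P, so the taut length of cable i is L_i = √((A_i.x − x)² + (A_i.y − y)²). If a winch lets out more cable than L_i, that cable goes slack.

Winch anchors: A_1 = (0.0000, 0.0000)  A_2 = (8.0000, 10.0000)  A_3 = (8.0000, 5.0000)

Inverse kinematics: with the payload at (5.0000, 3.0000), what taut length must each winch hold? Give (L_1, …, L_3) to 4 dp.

L_1: Δ = A_1−P = (-5.0000, -3.0000) → ‖Δ‖ = √34.0000 = 5.8310
L_2: Δ = A_2−P = (3.0000, 7.0000) → ‖Δ‖ = √58.0000 = 7.6158
L_3: Δ = A_3−P = (3.0000, 2.0000) → ‖Δ‖ = √13.0000 = 3.6056

(5.8310, 7.6158, 3.6056)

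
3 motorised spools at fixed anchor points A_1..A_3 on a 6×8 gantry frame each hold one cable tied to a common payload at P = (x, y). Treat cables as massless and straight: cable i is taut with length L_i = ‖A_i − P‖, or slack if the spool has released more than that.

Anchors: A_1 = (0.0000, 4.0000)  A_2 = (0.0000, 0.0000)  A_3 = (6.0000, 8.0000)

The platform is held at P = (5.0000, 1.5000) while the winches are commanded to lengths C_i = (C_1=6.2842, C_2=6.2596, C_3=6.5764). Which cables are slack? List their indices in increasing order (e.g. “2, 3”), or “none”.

cable 1: √((-5.0000)²+(2.5000)²)=5.5902, C_1=6.2842: slack
cable 2: √((-5.0000)²+(-1.5000)²)=5.2202, C_2=6.2596: slack
cable 3: √((1.0000)²+(6.5000)²)=6.5765, C_3=6.5764: taut

1, 2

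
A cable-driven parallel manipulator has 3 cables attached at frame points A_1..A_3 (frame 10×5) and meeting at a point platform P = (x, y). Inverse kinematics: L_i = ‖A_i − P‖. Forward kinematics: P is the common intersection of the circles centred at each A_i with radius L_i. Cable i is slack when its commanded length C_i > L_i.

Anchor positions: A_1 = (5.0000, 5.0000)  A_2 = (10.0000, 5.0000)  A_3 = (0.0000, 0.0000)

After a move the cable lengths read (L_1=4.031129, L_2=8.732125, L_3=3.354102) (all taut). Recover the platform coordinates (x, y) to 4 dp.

expand ‖A_i−P‖²=L_i² and subtract eq 1 (k_i ≔ ‖A_i‖²−L_i²)
k_1 = 25.0000+25.0000−16.2500 = 33.7500
eq1−eq2 → [-10.0000  0.0000]·P = -15.0000
eq1−eq3 → [10.0000  10.0000]·P = 45.0000
2×2 solve → P = (1.5000, 3.0000)

(1.5000, 3.0000)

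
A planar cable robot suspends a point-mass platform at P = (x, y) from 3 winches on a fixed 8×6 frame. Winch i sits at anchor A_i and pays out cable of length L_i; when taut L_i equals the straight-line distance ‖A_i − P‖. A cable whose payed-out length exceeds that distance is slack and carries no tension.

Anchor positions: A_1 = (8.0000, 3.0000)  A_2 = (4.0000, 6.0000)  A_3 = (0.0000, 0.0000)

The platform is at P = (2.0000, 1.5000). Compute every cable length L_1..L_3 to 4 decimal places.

(6.1847, 4.9244, 2.5000)

L_1: Δ = A_1−P = (6.0000, 1.5000) → ‖Δ‖ = √38.2500 = 6.1847
L_2: Δ = A_2−P = (2.0000, 4.5000) → ‖Δ‖ = √24.2500 = 4.9244
L_3: Δ = A_3−P = (-2.0000, -1.5000) → ‖Δ‖ = √6.2500 = 2.5000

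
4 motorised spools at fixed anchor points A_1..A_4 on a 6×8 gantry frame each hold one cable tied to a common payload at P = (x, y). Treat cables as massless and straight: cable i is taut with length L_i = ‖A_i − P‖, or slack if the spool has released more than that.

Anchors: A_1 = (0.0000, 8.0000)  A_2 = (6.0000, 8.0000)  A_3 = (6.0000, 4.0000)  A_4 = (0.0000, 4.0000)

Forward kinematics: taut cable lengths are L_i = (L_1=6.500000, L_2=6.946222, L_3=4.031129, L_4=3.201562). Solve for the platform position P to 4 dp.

circle eqns → linear via eq_j − eq_1; set q_j = A_j·A_j − L_j²
q_1 = 0.0000+64.0000−42.2500 = 21.7500
-12.0000·x + 0.0000·y = q_1−q_2 = -30.0000
-12.0000·x + 8.0000·y = q_1−q_3 = -14.0000
0.0000·x + 8.0000·y = q_1−q_4 = 16.0000
solve first two rows → x=2.5000, y=2.0000
check cable 4: ‖A_4−P‖² = 10.2500 ≈ L_4² = 10.2500 ✓

(2.5000, 2.0000)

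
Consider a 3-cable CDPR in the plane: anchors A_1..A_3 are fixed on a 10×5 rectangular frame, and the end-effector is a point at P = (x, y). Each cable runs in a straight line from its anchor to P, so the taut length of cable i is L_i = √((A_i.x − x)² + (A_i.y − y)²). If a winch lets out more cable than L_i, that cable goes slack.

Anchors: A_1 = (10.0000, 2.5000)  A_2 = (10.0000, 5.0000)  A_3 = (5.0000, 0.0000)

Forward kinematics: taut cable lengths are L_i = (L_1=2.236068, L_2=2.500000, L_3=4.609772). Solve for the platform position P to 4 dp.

each cable: (A_i−P)·(A_i−P) = L_i²; let c_i = ‖A_i‖²−L_i²
c_1 = 100.0000+6.2500−5.0000 = 101.2500
row 1: 0.0000x − 5.0000y = -17.5000  (c_2=118.7500)
row 2: 10.0000x + 5.0000y = 97.5000  (c_3=3.7500)
Cramer on rows 1–2 → x = 8.0000, y = 3.5000

(8.0000, 3.5000)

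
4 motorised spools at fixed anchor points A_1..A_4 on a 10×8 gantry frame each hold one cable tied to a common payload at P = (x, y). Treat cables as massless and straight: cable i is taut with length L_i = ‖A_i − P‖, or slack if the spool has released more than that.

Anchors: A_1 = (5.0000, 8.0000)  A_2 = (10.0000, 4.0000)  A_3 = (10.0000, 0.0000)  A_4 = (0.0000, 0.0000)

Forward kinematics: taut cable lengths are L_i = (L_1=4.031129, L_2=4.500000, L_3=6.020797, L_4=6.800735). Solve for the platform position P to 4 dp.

expand ‖A_i−P‖²=L_i² and subtract eq 1 (q_i ≔ ‖A_i‖²−L_i²)
q_1 = 25.0000+64.0000−16.2500 = 72.7500
eq1−eq2 → [-10.0000  8.0000]·P = -23.0000
eq1−eq3 → [-10.0000  16.0000]·P = 9.0000
eq1−eq4 → [10.0000  16.0000]·P = 119.0000
2×2 solve → P = (5.5000, 4.0000)
check cable 4: ‖A_4−P‖² = 46.2500 ≈ L_4² = 46.2500 ✓

(5.5000, 4.0000)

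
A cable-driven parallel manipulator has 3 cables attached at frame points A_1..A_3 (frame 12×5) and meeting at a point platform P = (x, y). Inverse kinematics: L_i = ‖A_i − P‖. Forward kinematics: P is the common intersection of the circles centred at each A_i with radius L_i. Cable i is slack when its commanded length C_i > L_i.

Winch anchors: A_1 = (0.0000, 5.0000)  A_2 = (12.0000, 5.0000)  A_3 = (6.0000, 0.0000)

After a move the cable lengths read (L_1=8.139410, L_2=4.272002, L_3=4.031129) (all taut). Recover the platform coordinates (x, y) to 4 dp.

each cable: (A_i−P)·(A_i−P) = L_i²; let c_i = ‖A_i‖²−L_i²
c_1 = 0.0000+25.0000−66.2500 = -41.2500
row 1: -24.0000x + 0.0000y = -192.0000  (c_2=150.7500)
row 2: -12.0000x + 10.0000y = -61.0000  (c_3=19.7500)
Cramer on rows 1–2 → x = 8.0000, y = 3.5000

(8.0000, 3.5000)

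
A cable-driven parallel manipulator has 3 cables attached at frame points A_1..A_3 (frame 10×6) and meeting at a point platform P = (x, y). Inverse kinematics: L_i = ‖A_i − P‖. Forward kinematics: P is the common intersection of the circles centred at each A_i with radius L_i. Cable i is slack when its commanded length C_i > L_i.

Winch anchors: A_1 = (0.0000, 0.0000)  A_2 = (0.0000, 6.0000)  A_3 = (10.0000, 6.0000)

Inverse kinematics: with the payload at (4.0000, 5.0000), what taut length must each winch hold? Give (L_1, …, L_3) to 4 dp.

(6.4031, 4.1231, 6.0828)

L_1: Δ = A_1−P = (-4.0000, -5.0000) → ‖Δ‖ = √41.0000 = 6.4031
L_2: Δ = A_2−P = (-4.0000, 1.0000) → ‖Δ‖ = √17.0000 = 4.1231
L_3: Δ = A_3−P = (6.0000, 1.0000) → ‖Δ‖ = √37.0000 = 6.0828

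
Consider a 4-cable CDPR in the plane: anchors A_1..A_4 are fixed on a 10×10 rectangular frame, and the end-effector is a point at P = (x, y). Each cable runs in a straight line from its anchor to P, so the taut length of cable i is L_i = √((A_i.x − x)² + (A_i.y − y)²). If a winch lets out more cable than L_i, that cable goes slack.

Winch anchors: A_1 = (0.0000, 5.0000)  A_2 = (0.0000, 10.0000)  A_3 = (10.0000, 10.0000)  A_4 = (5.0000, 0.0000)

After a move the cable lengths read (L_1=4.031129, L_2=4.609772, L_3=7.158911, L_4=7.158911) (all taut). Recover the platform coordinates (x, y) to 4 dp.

expand ‖A_i−P‖²=L_i² and subtract eq 1 (k_i ≔ ‖A_i‖²−L_i²)
k_1 = 0.0000+25.0000−16.2500 = 8.7500
eq1−eq2 → [0.0000  -10.0000]·P = -70.0000
eq1−eq3 → [-20.0000  -10.0000]·P = -140.0000
eq1−eq4 → [-10.0000  10.0000]·P = 35.0000
2×2 solve → P = (3.5000, 7.0000)
check cable 4: ‖A_4−P‖² = 51.2500 ≈ L_4² = 51.2500 ✓

(3.5000, 7.0000)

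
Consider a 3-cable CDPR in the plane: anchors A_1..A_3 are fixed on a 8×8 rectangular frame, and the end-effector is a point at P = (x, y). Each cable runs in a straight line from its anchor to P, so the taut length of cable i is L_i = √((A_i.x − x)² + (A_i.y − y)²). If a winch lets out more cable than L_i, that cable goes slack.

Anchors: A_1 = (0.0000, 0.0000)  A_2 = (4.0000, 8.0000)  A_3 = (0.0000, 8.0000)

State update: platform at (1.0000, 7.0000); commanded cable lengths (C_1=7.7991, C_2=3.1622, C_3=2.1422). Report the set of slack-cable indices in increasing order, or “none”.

cable 1: L_1 = ‖A_1−P‖ = 7.0711;  C_1 = 7.7991 → slack
cable 2: L_2 = ‖A_2−P‖ = 3.1623;  C_2 = 3.1622 → taut
cable 3: L_3 = ‖A_3−P‖ = 1.4142;  C_3 = 2.1422 → slack

1, 3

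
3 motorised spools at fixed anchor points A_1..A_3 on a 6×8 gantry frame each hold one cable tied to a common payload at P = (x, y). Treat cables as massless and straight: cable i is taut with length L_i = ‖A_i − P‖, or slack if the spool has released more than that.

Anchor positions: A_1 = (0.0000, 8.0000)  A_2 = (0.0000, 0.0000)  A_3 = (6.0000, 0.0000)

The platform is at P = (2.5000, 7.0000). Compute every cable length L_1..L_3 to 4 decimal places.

(2.6926, 7.4330, 7.8262)

L_1 = √((0.0000−2.5000)² + (8.0000−7.0000)²) = 2.6926
L_2 = √((0.0000−2.5000)² + (0.0000−7.0000)²) = 7.4330
L_3 = √((6.0000−2.5000)² + (0.0000−7.0000)²) = 7.8262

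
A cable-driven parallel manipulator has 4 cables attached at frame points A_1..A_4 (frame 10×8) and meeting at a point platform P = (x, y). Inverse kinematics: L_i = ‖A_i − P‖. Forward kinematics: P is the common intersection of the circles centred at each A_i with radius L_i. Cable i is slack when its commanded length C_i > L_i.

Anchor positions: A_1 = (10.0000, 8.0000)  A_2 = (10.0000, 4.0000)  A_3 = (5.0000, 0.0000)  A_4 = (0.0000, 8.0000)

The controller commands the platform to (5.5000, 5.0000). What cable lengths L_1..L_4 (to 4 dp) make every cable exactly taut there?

(5.4083, 4.6098, 5.0249, 6.2650)

cable 1: Δx=4.5000, Δy=3.0000; L_1 = √(Δx²+Δy²) = 5.4083
cable 2: Δx=4.5000, Δy=-1.0000; L_2 = √(Δx²+Δy²) = 4.6098
cable 3: Δx=-0.5000, Δy=-5.0000; L_3 = √(Δx²+Δy²) = 5.0249
cable 4: Δx=-5.5000, Δy=3.0000; L_4 = √(Δx²+Δy²) = 6.2650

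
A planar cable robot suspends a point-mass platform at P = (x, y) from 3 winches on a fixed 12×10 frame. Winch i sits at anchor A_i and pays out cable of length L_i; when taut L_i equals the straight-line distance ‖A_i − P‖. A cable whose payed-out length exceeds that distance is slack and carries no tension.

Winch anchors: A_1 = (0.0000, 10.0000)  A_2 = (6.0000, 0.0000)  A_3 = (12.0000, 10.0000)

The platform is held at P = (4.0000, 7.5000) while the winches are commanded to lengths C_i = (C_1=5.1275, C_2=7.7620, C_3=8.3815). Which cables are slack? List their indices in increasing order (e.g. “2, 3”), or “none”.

1

cable 1: L_1 = ‖A_1−P‖ = 4.7170;  C_1 = 5.1275 → slack
cable 2: L_2 = ‖A_2−P‖ = 7.7621;  C_2 = 7.7620 → taut
cable 3: L_3 = ‖A_3−P‖ = 8.3815;  C_3 = 8.3815 → taut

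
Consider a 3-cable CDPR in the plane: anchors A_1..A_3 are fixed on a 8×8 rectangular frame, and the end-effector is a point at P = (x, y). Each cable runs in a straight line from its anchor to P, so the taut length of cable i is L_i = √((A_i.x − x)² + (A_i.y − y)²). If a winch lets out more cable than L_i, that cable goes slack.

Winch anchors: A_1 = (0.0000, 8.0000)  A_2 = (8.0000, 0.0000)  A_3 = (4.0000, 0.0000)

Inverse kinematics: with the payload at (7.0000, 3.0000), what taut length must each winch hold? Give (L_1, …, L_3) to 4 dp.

L_1: Δ = A_1−P = (-7.0000, 5.0000) → ‖Δ‖ = √74.0000 = 8.6023
L_2: Δ = A_2−P = (1.0000, -3.0000) → ‖Δ‖ = √10.0000 = 3.1623
L_3: Δ = A_3−P = (-3.0000, -3.0000) → ‖Δ‖ = √18.0000 = 4.2426

(8.6023, 3.1623, 4.2426)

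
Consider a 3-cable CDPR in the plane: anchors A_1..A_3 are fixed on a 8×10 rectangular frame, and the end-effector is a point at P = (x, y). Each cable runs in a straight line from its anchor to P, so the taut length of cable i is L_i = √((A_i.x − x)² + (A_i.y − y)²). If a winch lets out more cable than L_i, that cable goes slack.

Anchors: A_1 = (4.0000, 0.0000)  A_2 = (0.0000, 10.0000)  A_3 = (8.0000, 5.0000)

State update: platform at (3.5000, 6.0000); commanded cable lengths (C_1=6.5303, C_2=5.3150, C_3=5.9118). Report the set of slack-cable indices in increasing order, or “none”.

1, 3

cable 1: L_1 = ‖A_1−P‖ = 6.0208;  C_1 = 6.5303 → slack
cable 2: L_2 = ‖A_2−P‖ = 5.3151;  C_2 = 5.3150 → taut
cable 3: L_3 = ‖A_3−P‖ = 4.6098;  C_3 = 5.9118 → slack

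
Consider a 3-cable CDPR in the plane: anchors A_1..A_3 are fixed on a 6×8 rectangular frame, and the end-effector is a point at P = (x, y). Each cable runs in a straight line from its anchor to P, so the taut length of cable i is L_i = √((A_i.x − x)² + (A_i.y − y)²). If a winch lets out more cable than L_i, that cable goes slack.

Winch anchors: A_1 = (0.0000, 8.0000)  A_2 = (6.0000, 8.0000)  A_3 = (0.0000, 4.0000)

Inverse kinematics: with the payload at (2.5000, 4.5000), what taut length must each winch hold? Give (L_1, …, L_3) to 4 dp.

(4.3012, 4.9497, 2.5495)

L_1 = √((0.0000−2.5000)² + (8.0000−4.5000)²) = 4.3012
L_2 = √((6.0000−2.5000)² + (8.0000−4.5000)²) = 4.9497
L_3 = √((0.0000−2.5000)² + (4.0000−4.5000)²) = 2.5495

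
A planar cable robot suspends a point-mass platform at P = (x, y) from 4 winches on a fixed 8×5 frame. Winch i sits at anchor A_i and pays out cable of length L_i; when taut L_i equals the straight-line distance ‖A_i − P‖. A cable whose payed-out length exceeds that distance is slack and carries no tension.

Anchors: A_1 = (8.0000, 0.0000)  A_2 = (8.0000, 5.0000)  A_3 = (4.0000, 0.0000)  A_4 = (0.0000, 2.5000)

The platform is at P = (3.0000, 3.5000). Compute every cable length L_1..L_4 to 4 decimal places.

L_1 = √((8.0000−3.0000)² + (0.0000−3.5000)²) = 6.1033
L_2 = √((8.0000−3.0000)² + (5.0000−3.5000)²) = 5.2202
L_3 = √((4.0000−3.0000)² + (0.0000−3.5000)²) = 3.6401
L_4 = √((0.0000−3.0000)² + (2.5000−3.5000)²) = 3.1623

(6.1033, 5.2202, 3.6401, 3.1623)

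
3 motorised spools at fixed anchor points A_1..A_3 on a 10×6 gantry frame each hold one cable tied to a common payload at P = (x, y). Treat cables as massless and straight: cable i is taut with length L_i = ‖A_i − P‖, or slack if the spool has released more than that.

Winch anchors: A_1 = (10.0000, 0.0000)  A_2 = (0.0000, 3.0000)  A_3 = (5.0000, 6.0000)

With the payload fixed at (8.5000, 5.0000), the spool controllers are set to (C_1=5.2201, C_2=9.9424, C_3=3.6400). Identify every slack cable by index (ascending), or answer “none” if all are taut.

2

cable 1: L_1 = ‖A_1−P‖ = 5.2202;  C_1 = 5.2201 → taut
cable 2: L_2 = ‖A_2−P‖ = 8.7321;  C_2 = 9.9424 → slack
cable 3: L_3 = ‖A_3−P‖ = 3.6401;  C_3 = 3.6400 → taut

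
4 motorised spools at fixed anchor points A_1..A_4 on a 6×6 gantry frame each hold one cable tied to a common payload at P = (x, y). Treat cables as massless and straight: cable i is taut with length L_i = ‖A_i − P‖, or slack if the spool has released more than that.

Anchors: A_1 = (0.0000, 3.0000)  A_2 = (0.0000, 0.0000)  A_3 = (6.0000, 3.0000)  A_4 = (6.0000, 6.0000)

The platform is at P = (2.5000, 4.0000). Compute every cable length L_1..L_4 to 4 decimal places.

(2.6926, 4.7170, 3.6401, 4.0311)

L_1 = √((0.0000−2.5000)² + (3.0000−4.0000)²) = 2.6926
L_2 = √((0.0000−2.5000)² + (0.0000−4.0000)²) = 4.7170
L_3 = √((6.0000−2.5000)² + (3.0000−4.0000)²) = 3.6401
L_4 = √((6.0000−2.5000)² + (6.0000−4.0000)²) = 4.0311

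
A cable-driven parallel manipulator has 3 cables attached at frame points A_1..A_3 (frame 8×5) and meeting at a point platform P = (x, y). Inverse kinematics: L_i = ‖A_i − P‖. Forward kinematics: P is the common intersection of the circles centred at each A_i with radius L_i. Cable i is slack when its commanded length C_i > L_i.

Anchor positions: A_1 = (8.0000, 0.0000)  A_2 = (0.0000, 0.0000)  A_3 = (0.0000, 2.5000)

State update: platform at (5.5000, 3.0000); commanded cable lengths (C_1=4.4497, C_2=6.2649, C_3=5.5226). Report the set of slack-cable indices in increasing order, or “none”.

i=1: geometric 3.9051 vs commanded 4.4497 ⇒ slack
i=2: geometric 6.2650 vs commanded 6.2649 ⇒ taut
i=3: geometric 5.5227 vs commanded 5.5226 ⇒ taut

1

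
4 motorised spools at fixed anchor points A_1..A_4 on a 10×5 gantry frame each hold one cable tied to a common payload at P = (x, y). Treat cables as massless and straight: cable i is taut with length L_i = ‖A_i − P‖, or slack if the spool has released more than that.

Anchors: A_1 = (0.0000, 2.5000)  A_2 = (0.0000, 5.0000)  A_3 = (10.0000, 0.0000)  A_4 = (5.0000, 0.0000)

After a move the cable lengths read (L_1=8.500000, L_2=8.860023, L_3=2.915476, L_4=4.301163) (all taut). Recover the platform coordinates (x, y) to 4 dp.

(8.5000, 2.5000)

each cable: (A_i−P)·(A_i−P) = L_i²; let k_i = ‖A_i‖²−L_i²
k_1 = 0.0000+6.2500−72.2500 = -66.0000
row 1: 0.0000x − 5.0000y = -12.5000  (k_2=-53.5000)
row 2: -20.0000x + 5.0000y = -157.5000  (k_3=91.5000)
row 3: -10.0000x + 5.0000y = -72.5000  (k_4=6.5000)
Cramer on rows 1–2 → x = 8.5000, y = 2.5000
check cable 4: ‖A_4−P‖² = 18.5000 ≈ L_4² = 18.5000 ✓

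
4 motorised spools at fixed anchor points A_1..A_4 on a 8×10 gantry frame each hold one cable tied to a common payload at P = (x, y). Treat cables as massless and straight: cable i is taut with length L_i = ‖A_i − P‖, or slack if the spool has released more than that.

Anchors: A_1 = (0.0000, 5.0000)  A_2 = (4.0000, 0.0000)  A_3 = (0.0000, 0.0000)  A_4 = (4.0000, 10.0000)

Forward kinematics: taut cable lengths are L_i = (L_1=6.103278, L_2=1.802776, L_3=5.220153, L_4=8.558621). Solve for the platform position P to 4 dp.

(5.0000, 1.5000)

circle eqns → linear via eq_j − eq_1; set c_j = A_j·A_j − L_j²
c_1 = 0.0000+25.0000−37.2500 = -12.2500
-8.0000·x + 10.0000·y = c_1−c_2 = -25.0000
0.0000·x + 10.0000·y = c_1−c_3 = 15.0000
-8.0000·x − 10.0000·y = c_1−c_4 = -55.0000
solve first two rows → x=5.0000, y=1.5000
check cable 4: ‖A_4−P‖² = 73.2500 ≈ L_4² = 73.2500 ✓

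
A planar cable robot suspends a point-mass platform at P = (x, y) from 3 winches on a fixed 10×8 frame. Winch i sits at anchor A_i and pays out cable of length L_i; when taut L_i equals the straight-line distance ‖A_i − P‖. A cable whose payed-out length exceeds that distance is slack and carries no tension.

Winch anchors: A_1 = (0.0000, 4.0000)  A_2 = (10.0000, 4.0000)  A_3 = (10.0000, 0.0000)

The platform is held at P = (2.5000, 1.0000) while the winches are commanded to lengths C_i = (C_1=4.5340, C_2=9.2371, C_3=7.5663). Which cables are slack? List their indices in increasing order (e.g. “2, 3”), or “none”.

i=1: geometric 3.9051 vs commanded 4.5340 ⇒ slack
i=2: geometric 8.0777 vs commanded 9.2371 ⇒ slack
i=3: geometric 7.5664 vs commanded 7.5663 ⇒ taut

1, 2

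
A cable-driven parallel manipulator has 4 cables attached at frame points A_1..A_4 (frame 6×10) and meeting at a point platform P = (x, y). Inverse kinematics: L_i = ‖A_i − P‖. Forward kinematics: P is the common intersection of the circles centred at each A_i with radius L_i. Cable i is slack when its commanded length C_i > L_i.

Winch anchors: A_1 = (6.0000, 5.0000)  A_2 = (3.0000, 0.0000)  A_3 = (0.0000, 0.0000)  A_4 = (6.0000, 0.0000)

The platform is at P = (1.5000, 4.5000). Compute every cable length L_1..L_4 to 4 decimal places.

L_1 = √((6.0000−1.5000)² + (5.0000−4.5000)²) = 4.5277
L_2 = √((3.0000−1.5000)² + (0.0000−4.5000)²) = 4.7434
L_3 = √((0.0000−1.5000)² + (0.0000−4.5000)²) = 4.7434
L_4 = √((6.0000−1.5000)² + (0.0000−4.5000)²) = 6.3640

(4.5277, 4.7434, 4.7434, 6.3640)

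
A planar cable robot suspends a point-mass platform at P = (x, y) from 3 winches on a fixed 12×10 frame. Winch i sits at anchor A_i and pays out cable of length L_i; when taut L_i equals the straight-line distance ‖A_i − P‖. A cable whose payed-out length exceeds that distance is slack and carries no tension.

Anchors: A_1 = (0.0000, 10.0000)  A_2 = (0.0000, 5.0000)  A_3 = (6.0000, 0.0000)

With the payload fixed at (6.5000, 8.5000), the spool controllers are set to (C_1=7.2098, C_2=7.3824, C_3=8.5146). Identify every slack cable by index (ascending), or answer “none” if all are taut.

i=1: geometric 6.6708 vs commanded 7.2098 ⇒ slack
i=2: geometric 7.3824 vs commanded 7.3824 ⇒ taut
i=3: geometric 8.5147 vs commanded 8.5146 ⇒ taut

1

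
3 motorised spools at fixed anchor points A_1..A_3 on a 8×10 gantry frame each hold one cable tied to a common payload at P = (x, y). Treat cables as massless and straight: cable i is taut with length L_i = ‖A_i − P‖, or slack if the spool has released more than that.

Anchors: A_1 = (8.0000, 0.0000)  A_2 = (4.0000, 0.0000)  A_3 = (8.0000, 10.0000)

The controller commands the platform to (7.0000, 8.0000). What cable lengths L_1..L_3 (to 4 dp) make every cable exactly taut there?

(8.0623, 8.5440, 2.2361)

L_1 = √((8.0000−7.0000)² + (0.0000−8.0000)²) = 8.0623
L_2 = √((4.0000−7.0000)² + (0.0000−8.0000)²) = 8.5440
L_3 = √((8.0000−7.0000)² + (10.0000−8.0000)²) = 2.2361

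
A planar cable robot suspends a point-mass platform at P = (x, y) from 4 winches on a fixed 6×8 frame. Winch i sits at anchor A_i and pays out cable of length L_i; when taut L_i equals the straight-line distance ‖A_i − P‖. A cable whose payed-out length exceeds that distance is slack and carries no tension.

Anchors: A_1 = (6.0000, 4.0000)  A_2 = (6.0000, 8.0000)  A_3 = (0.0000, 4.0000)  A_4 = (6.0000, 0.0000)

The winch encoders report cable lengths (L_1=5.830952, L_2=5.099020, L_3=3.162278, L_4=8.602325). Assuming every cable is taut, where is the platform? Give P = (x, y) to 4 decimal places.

(1.0000, 7.0000)

expand ‖A_i−P‖²=L_i² and subtract eq 1 (q_i ≔ ‖A_i‖²−L_i²)
q_1 = 36.0000+16.0000−34.0000 = 18.0000
eq1−eq2 → [0.0000  -8.0000]·P = -56.0000
eq1−eq3 → [12.0000  0.0000]·P = 12.0000
eq1−eq4 → [0.0000  8.0000]·P = 56.0000
2×2 solve → P = (1.0000, 7.0000)
check cable 4: ‖A_4−P‖² = 74.0000 ≈ L_4² = 74.0000 ✓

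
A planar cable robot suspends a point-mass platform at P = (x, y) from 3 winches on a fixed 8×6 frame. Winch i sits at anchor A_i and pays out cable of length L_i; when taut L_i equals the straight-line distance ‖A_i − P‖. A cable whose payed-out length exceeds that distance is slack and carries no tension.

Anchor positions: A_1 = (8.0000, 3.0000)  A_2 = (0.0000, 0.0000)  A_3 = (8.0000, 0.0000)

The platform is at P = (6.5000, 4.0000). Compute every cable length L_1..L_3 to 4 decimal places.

(1.8028, 7.6322, 4.2720)

cable 1: Δx=1.5000, Δy=-1.0000; L_1 = √(Δx²+Δy²) = 1.8028
cable 2: Δx=-6.5000, Δy=-4.0000; L_2 = √(Δx²+Δy²) = 7.6322
cable 3: Δx=1.5000, Δy=-4.0000; L_3 = √(Δx²+Δy²) = 4.2720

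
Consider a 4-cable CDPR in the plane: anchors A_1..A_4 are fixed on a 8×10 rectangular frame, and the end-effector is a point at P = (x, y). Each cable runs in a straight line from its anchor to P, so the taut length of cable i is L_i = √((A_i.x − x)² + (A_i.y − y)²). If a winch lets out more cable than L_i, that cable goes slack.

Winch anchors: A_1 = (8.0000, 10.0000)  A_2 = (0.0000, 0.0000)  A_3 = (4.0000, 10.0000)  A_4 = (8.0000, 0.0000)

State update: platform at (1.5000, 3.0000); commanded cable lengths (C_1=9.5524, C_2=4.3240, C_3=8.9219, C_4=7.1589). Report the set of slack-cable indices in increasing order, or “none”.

i=1: geometric 9.5525 vs commanded 9.5524 ⇒ taut
i=2: geometric 3.3541 vs commanded 4.3240 ⇒ slack
i=3: geometric 7.4330 vs commanded 8.9219 ⇒ slack
i=4: geometric 7.1589 vs commanded 7.1589 ⇒ taut

2, 3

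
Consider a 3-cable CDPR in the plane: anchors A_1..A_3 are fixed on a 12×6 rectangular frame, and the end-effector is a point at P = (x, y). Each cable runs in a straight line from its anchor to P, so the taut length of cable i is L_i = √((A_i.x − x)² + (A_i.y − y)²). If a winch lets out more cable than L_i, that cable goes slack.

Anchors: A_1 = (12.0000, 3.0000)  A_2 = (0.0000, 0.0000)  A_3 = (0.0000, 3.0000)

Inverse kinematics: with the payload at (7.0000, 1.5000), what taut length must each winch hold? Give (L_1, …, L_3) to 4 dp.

L_1 = √((12.0000−7.0000)² + (3.0000−1.5000)²) = 5.2202
L_2 = √((0.0000−7.0000)² + (0.0000−1.5000)²) = 7.1589
L_3 = √((0.0000−7.0000)² + (3.0000−1.5000)²) = 7.1589

(5.2202, 7.1589, 7.1589)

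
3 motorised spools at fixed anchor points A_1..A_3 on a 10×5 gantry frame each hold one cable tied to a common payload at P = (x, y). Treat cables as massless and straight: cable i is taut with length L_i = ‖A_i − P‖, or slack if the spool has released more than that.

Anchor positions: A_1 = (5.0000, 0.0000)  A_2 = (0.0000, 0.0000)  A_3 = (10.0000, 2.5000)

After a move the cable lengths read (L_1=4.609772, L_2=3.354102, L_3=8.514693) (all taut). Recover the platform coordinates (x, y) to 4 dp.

(1.5000, 3.0000)

each cable: (A_i−P)·(A_i−P) = L_i²; let q_i = ‖A_i‖²−L_i²
q_1 = 25.0000+0.0000−21.2500 = 3.7500
row 1: 10.0000x + 0.0000y = 15.0000  (q_2=-11.2500)
row 2: -10.0000x − 5.0000y = -30.0000  (q_3=33.7500)
Cramer on rows 1–2 → x = 1.5000, y = 3.0000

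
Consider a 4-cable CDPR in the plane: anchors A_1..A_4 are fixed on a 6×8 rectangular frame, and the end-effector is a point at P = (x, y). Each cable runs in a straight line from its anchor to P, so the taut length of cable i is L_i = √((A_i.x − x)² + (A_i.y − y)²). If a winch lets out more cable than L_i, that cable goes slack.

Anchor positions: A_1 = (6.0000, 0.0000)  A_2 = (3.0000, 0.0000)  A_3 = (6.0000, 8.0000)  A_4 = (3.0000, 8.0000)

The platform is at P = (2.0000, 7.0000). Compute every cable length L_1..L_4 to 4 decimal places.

(8.0623, 7.0711, 4.1231, 1.4142)

cable 1: Δx=4.0000, Δy=-7.0000; L_1 = √(Δx²+Δy²) = 8.0623
cable 2: Δx=1.0000, Δy=-7.0000; L_2 = √(Δx²+Δy²) = 7.0711
cable 3: Δx=4.0000, Δy=1.0000; L_3 = √(Δx²+Δy²) = 4.1231
cable 4: Δx=1.0000, Δy=1.0000; L_4 = √(Δx²+Δy²) = 1.4142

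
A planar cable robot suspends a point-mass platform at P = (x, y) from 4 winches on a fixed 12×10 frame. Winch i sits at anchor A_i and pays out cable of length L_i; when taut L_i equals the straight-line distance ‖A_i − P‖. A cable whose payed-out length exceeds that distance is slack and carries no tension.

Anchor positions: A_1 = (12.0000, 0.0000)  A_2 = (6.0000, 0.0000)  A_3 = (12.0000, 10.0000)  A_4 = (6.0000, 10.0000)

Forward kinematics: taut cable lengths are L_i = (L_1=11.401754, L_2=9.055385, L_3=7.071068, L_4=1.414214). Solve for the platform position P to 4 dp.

(5.0000, 9.0000)

each cable: (A_i−P)·(A_i−P) = L_i²; let c_i = ‖A_i‖²−L_i²
c_1 = 144.0000+0.0000−130.0000 = 14.0000
row 1: 12.0000x + 0.0000y = 60.0000  (c_2=-46.0000)
row 2: 0.0000x − 20.0000y = -180.0000  (c_3=194.0000)
row 3: 12.0000x − 20.0000y = -120.0000  (c_4=134.0000)
Cramer on rows 1–2 → x = 5.0000, y = 9.0000
check cable 4: ‖A_4−P‖² = 2.0000 ≈ L_4² = 2.0000 ✓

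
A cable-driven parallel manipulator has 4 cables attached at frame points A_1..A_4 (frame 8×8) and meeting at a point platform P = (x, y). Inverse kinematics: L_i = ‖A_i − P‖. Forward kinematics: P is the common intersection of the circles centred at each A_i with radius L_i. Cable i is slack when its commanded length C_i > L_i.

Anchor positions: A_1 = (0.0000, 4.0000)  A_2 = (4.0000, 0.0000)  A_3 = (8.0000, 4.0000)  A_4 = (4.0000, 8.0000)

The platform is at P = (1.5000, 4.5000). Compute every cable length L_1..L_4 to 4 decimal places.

cable 1: Δx=-1.5000, Δy=-0.5000; L_1 = √(Δx²+Δy²) = 1.5811
cable 2: Δx=2.5000, Δy=-4.5000; L_2 = √(Δx²+Δy²) = 5.1478
cable 3: Δx=6.5000, Δy=-0.5000; L_3 = √(Δx²+Δy²) = 6.5192
cable 4: Δx=2.5000, Δy=3.5000; L_4 = √(Δx²+Δy²) = 4.3012

(1.5811, 5.1478, 6.5192, 4.3012)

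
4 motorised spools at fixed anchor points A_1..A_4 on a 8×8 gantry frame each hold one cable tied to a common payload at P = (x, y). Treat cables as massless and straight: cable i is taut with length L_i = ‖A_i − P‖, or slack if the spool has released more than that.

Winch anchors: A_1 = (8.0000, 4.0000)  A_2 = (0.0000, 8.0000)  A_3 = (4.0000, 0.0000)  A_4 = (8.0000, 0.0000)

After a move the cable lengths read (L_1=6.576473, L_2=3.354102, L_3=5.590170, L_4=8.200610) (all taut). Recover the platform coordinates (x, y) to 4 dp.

(1.5000, 5.0000)

circle eqns → linear via eq_j − eq_1; set q_j = A_j·A_j − L_j²
q_1 = 64.0000+16.0000−43.2500 = 36.7500
16.0000·x − 8.0000·y = q_1−q_2 = -16.0000
8.0000·x + 8.0000·y = q_1−q_3 = 52.0000
0.0000·x + 8.0000·y = q_1−q_4 = 40.0000
solve first two rows → x=1.5000, y=5.0000
check cable 4: ‖A_4−P‖² = 67.2500 ≈ L_4² = 67.2500 ✓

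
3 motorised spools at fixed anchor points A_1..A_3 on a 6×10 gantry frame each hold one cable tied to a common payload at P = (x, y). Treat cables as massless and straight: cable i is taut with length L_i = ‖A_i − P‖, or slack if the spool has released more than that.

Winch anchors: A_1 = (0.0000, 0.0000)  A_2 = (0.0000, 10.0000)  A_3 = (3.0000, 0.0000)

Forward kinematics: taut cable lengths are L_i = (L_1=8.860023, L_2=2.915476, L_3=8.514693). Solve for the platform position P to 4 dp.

expand ‖A_i−P‖²=L_i² and subtract eq 1 (c_i ≔ ‖A_i‖²−L_i²)
c_1 = 0.0000+0.0000−78.5000 = -78.5000
eq1−eq2 → [0.0000  -20.0000]·P = -170.0000
eq1−eq3 → [-6.0000  0.0000]·P = -15.0000
2×2 solve → P = (2.5000, 8.5000)

(2.5000, 8.5000)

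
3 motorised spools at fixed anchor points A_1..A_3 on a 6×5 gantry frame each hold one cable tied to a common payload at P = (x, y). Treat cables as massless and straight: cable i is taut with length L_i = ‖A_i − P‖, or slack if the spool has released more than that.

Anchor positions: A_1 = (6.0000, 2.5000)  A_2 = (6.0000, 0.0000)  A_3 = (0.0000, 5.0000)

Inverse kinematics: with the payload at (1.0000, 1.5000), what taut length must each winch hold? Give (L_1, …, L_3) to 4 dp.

cable 1: Δx=5.0000, Δy=1.0000; L_1 = √(Δx²+Δy²) = 5.0990
cable 2: Δx=5.0000, Δy=-1.5000; L_2 = √(Δx²+Δy²) = 5.2202
cable 3: Δx=-1.0000, Δy=3.5000; L_3 = √(Δx²+Δy²) = 3.6401

(5.0990, 5.2202, 3.6401)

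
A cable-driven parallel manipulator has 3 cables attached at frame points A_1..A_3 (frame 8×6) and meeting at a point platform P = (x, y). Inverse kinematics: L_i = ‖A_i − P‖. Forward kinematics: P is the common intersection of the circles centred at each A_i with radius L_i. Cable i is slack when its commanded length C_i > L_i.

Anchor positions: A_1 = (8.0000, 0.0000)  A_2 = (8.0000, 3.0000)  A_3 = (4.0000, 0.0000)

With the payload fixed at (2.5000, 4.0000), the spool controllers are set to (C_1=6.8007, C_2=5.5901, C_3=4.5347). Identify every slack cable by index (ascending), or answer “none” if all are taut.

cable 1: L_1 = ‖A_1−P‖ = 6.8007;  C_1 = 6.8007 → taut
cable 2: L_2 = ‖A_2−P‖ = 5.5902;  C_2 = 5.5901 → taut
cable 3: L_3 = ‖A_3−P‖ = 4.2720;  C_3 = 4.5347 → slack

3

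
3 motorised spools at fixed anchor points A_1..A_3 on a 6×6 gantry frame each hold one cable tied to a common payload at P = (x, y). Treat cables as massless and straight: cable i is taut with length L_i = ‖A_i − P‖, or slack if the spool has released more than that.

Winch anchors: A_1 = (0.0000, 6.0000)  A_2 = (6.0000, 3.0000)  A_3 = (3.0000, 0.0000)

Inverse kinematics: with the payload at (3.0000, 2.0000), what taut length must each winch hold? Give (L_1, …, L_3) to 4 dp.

(5.0000, 3.1623, 2.0000)

L_1: Δ = A_1−P = (-3.0000, 4.0000) → ‖Δ‖ = √25.0000 = 5.0000
L_2: Δ = A_2−P = (3.0000, 1.0000) → ‖Δ‖ = √10.0000 = 3.1623
L_3: Δ = A_3−P = (0.0000, -2.0000) → ‖Δ‖ = √4.0000 = 2.0000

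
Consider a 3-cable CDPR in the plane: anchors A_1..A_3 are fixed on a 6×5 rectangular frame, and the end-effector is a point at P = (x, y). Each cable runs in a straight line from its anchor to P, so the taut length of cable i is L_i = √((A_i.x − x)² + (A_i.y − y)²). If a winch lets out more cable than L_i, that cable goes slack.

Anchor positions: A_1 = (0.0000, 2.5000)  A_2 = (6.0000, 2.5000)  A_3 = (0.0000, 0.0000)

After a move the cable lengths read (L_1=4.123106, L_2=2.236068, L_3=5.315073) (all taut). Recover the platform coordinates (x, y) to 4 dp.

circle eqns → linear via eq_j − eq_1; set k_j = A_j·A_j − L_j²
k_1 = 0.0000+6.2500−17.0000 = -10.7500
-12.0000·x + 0.0000·y = k_1−k_2 = -48.0000
0.0000·x + 5.0000·y = k_1−k_3 = 17.5000
solve first two rows → x=4.0000, y=3.5000

(4.0000, 3.5000)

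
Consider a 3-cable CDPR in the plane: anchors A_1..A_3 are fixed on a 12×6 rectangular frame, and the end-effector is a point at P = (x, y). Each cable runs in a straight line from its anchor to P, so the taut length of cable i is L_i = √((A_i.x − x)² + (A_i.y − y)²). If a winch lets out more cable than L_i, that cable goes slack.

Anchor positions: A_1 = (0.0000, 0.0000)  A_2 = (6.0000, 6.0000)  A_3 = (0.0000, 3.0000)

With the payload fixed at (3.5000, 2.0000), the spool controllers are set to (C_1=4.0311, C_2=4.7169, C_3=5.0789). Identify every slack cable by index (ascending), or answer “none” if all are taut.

3

cable 1: L_1 = ‖A_1−P‖ = 4.0311;  C_1 = 4.0311 → taut
cable 2: L_2 = ‖A_2−P‖ = 4.7170;  C_2 = 4.7169 → taut
cable 3: L_3 = ‖A_3−P‖ = 3.6401;  C_3 = 5.0789 → slack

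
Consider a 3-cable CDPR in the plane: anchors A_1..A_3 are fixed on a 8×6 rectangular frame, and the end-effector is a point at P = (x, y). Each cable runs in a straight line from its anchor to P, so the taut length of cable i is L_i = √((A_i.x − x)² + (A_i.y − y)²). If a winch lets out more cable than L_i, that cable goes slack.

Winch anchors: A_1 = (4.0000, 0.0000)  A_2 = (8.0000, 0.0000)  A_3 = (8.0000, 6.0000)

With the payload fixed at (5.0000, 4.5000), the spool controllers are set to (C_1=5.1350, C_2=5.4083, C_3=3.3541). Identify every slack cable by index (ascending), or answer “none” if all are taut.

cable 1: √((-1.0000)²+(-4.5000)²)=4.6098, C_1=5.1350: slack
cable 2: √((3.0000)²+(-4.5000)²)=5.4083, C_2=5.4083: taut
cable 3: √((3.0000)²+(1.5000)²)=3.3541, C_3=3.3541: taut

1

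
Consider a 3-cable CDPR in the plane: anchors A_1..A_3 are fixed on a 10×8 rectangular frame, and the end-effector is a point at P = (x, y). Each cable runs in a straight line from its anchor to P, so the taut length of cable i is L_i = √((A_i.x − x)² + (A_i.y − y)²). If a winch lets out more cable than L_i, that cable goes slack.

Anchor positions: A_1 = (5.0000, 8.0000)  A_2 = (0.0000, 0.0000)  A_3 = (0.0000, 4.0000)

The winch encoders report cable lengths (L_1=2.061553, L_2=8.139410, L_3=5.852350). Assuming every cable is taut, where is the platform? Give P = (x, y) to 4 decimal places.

(5.5000, 6.0000)

expand ‖A_i−P‖²=L_i² and subtract eq 1 (k_i ≔ ‖A_i‖²−L_i²)
k_1 = 25.0000+64.0000−4.2500 = 84.7500
eq1−eq2 → [10.0000  16.0000]·P = 151.0000
eq1−eq3 → [10.0000  8.0000]·P = 103.0000
2×2 solve → P = (5.5000, 6.0000)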